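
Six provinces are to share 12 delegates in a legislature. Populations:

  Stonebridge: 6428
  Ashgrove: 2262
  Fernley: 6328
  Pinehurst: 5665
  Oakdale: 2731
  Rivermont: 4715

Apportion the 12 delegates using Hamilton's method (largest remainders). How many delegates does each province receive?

Stonebridge 3, Ashgrove 1, Fernley 3, Pinehurst 2, Oakdale 1, Rivermont 2

The standard divisor is 28129/12 ≈ 2344.083.
Standard quotas: Stonebridge 2.7422, Ashgrove 0.9650, Fernley 2.6996, Pinehurst 2.4167, Oakdale 1.1651, Rivermont 2.0114.
Lower quotas: Stonebridge 2, Ashgrove 0, Fernley 2, Pinehurst 2, Oakdale 1, Rivermont 2 (sum 9, leaving 3 seats).
Remainders in descending order: Ashgrove 0.9650, Stonebridge 0.7422, Fernley 0.6996, Pinehurst 0.4167, Oakdale 0.1651, Rivermont 0.0114.
Largest remainders: Ashgrove, Stonebridge, Fernley receive the extra seats.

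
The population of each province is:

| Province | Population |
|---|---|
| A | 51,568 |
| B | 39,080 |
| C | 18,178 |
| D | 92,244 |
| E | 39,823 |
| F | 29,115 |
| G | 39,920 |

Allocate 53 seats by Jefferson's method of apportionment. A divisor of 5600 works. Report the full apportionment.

With modified divisor 5600: modified quotas A 9.209, B 6.979, C 3.246, D 16.472, E 7.111, F 5.199, G 7.129.
Rounding down: A 9, B 6, C 3, D 16, E 7, F 5, G 7 (total 53).

A 9, B 6, C 3, D 16, E 7, F 5, G 7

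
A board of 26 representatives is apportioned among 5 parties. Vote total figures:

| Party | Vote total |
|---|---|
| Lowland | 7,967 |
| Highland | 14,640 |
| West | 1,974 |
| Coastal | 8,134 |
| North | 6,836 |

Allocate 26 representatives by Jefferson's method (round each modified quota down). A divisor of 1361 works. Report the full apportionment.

Lowland: 5, Highland: 10, West: 1, Coastal: 5, North: 5

With modified divisor 1361: modified quotas Lowland 5.854, Highland 10.757, West 1.450, Coastal 5.976, North 5.023.
Rounding down: Lowland 5, Highland 10, West 1, Coastal 5, North 5 (total 26).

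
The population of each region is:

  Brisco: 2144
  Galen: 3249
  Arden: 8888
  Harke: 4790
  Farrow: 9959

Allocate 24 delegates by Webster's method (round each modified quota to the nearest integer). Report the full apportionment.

Standard divisor 29030/24 ≈ 1209.583; standard quotas: Brisco 1.773, Galen 2.686, Arden 7.348, Harke 3.960, Farrow 8.233.
Rounding to the nearest integer gives Brisco 2, Galen 3, Arden 7, Harke 4, Farrow 8 — total 24, matching the house size, so no adjustment is needed.

Brisco=2; Galen=3; Arden=7; Harke=4; Farrow=8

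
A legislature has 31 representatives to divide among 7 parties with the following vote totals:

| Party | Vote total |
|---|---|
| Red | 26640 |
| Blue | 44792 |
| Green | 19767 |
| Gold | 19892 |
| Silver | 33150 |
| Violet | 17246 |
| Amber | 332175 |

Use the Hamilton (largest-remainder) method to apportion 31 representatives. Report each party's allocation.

The standard divisor is 493662/31 ≈ 15924.581.
Standard quotas: Red 1.6729, Blue 2.8128, Green 1.2413, Gold 1.2491, Silver 2.0817, Violet 1.0830, Amber 20.8593.
Lower quotas: Red 1, Blue 2, Green 1, Gold 1, Silver 2, Violet 1, Amber 20 (sum 28, leaving 3 seats).
Remainders in descending order: Amber 0.8593, Blue 0.8128, Red 0.6729, Gold 0.2491, Green 0.2413, Violet 0.0830, Silver 0.0817.
Largest remainders: Amber, Blue, Red receive the extra seats.

Red: 2; Blue: 3; Green: 1; Gold: 1; Silver: 2; Violet: 1; Amber: 21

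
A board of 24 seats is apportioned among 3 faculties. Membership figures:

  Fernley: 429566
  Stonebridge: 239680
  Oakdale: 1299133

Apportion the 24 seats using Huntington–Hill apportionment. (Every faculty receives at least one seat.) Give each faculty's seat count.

Fernley 5, Stonebridge 3, Oakdale 16

With divisor 81315: modified quotas Fernley 5.283, Stonebridge 2.948, Oakdale 15.977.
Geometric-mean thresholds: Fernley √(5·6)=5.477, Stonebridge √(2·3)=2.449, Oakdale √(15·16)=15.492.
Each quota rounded against its threshold gives Fernley 5, Stonebridge 3, Oakdale 16 (total 24).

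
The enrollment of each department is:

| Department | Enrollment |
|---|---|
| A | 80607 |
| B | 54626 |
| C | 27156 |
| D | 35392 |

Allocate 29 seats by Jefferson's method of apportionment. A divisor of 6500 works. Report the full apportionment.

With modified divisor 6500: modified quotas A 12.401, B 8.404, C 4.178, D 5.445.
Rounding down: A 12, B 8, C 4, D 5 (total 29).

A=12, B=8, C=4, D=5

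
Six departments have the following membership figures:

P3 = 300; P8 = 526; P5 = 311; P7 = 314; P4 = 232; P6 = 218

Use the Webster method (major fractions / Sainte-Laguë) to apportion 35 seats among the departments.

P3: 5; P8: 10; P5: 6; P7: 6; P4: 4; P6: 4

Standard divisor 1901/35 ≈ 54.314; standard quotas: P3 5.523, P8 9.684, P5 5.726, P7 5.781, P4 4.271, P6 4.014.
Rounding to the nearest integer gives 6, 10, 6, 6, 4, 4 = 36 seats, so the divisor must be adjusted.
With modified divisor 55: modified quotas P3 5.455, P8 9.564, P5 5.655, P7 5.709, P4 4.218, P6 3.964.
Rounding to the nearest integer: P3 5, P8 10, P5 6, P7 6, P4 4, P6 4 (total 35).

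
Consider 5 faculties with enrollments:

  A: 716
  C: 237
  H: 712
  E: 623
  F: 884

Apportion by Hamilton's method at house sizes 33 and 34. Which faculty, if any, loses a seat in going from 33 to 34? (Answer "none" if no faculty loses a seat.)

At 33 seats: A 7, C 3, H 7, E 7, F 9.
At 34 seats: A 8, C 2, H 8, E 7, F 9.
C drops from 3 to 2.

C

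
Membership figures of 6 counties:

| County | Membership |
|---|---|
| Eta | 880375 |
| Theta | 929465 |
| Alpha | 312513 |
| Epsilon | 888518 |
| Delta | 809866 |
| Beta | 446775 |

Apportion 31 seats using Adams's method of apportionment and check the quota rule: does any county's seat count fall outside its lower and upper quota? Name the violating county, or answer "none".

none

Standard quotas: Eta 6.395, Theta 6.752, Alpha 2.270, Epsilon 6.454, Delta 5.883, Beta 3.245.
Adams allocation: Eta 6, Theta 7, Alpha 3, Epsilon 6, Delta 6, Beta 3.
Every allocation lies between the lower and upper quota.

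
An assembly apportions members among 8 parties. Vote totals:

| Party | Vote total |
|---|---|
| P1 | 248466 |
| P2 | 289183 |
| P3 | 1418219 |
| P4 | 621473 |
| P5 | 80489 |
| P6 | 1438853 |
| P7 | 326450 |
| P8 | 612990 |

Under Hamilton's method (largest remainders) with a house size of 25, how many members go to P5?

0

Standard divisor: 5036123 ÷ 25 ≈ 201444.92.
Standard quotas: P1 1.2334, P2 1.4355, P3 7.0402, P4 3.0851, P5 0.3996, P6 7.1427, P7 1.6205, P8 3.0430.
Lower quotas: P1 1, P2 1, P3 7, P4 3, P5 0, P6 7, P7 1, P8 3 (sum 23, leaving 2 seats).
Remainders in descending order: P7 0.6205, P2 0.4355, P5 0.3996, P1 0.2334, P6 0.1427, P4 0.0851, P8 0.0430, P3 0.0402.
The surplus seats go to P7, P2.
P5 receives 0.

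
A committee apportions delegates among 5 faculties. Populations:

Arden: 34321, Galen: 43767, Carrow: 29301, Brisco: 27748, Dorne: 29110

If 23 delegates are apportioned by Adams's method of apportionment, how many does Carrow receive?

4

Standard divisor 164247/23 ≈ 7141.174; standard quotas: Arden 4.806, Galen 6.129, Carrow 4.103, Brisco 3.886, Dorne 4.076.
Rounding up gives 5, 7, 5, 4, 5 = 26 seats, so the divisor must be adjusted.
With modified divisor 8000: modified quotas Arden 4.290, Galen 5.471, Carrow 3.663, Brisco 3.469, Dorne 3.639.
Rounding up: Arden 5, Galen 6, Carrow 4, Brisco 4, Dorne 4 (total 23).
Carrow receives 4.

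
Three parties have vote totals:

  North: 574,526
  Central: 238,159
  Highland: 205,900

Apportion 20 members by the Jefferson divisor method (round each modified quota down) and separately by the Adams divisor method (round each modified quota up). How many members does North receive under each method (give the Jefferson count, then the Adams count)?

12 and 11

Jefferson: North 12, Central 4, Highland 4.
Adams: North 11, Central 5, Highland 4.
North gets 12 under Jefferson and 11 under Adams.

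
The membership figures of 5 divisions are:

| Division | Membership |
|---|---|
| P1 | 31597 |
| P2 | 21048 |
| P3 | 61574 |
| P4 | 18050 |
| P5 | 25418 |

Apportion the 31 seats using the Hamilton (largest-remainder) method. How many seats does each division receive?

P1: 6, P2: 4, P3: 12, P4: 4, P5: 5

Standard divisor: 157687 ÷ 31 ≈ 5086.677.
Standard quotas: P1 6.2117, P2 4.1379, P3 12.1050, P4 3.5485, P5 4.9970.
Lower quotas: P1 6, P2 4, P3 12, P4 3, P5 4 (sum 29, leaving 2 seats).
Remainders in descending order: P5 0.9970, P4 0.5485, P1 0.2117, P2 0.1379, P3 0.1050.
The surplus seats go to P5, P4.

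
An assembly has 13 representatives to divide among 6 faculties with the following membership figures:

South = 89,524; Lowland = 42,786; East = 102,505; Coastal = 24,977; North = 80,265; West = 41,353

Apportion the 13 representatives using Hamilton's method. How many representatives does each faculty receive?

South: 3; Lowland: 1; East: 4; Coastal: 1; North: 3; West: 1

Standard divisor: 381410 ÷ 13 ≈ 29339.231.
Standard quotas: South 3.0513, Lowland 1.4583, East 3.4938, Coastal 0.8513, North 2.7358, West 1.4095.
Lower quotas: South 3, Lowland 1, East 3, Coastal 0, North 2, West 1 (sum 10, leaving 3 seats).
Remainders in descending order: Coastal 0.8513, North 0.7358, East 0.4938, Lowland 0.4583, West 0.4095, South 0.0513.
The surplus seats go to Coastal, North, East.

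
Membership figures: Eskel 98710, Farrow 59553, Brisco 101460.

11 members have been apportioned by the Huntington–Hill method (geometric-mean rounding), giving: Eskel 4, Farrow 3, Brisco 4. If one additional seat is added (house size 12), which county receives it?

Brisco

Priority for the next seat is population ÷ (√(s·(s+1))).
Priorities: Eskel 22072.227, Farrow 17191.470, Brisco 22687.146.
Highest priority: Brisco.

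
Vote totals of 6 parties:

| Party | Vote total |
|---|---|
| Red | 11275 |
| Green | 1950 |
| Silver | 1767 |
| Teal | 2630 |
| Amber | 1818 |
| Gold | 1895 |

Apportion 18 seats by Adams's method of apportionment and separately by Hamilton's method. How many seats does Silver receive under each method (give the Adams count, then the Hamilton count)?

Adams: Red 8, Green 2, Silver 2, Teal 2, Amber 2, Gold 2.
Hamilton: Red 9, Green 2, Silver 1, Teal 2, Amber 2, Gold 2.
Silver gets 2 under Adams and 1 under Hamilton.

2 and 1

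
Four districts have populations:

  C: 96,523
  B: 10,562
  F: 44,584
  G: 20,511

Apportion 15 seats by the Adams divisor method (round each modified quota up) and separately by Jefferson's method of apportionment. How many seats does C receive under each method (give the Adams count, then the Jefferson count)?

Adams: C 8, B 1, F 4, G 2.
Jefferson: C 9, B 1, F 4, G 1.
C gets 8 under Adams and 9 under Jefferson.

8 and 9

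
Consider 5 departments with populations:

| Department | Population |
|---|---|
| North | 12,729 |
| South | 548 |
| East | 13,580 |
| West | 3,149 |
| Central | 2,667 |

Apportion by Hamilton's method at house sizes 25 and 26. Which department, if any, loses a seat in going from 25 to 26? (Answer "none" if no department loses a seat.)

At 25 seats: North 10, South 1, East 10, West 2, Central 2.
At 26 seats: North 10, South 0, East 11, West 3, Central 2.
South drops from 1 to 0.

South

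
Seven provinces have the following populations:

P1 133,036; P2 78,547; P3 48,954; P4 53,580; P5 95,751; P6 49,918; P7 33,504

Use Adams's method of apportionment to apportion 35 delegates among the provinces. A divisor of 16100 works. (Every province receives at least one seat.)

P1 9, P2 5, P3 4, P4 4, P5 6, P6 4, P7 3

With modified divisor 16100: modified quotas P1 8.263, P2 4.879, P3 3.041, P4 3.328, P5 5.947, P6 3.100, P7 2.081.
Rounding up: P1 9, P2 5, P3 4, P4 4, P5 6, P6 4, P7 3 (total 35).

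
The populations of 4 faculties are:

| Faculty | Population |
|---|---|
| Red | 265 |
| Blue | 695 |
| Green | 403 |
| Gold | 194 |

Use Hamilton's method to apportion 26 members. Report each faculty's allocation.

Total 1557; standard divisor 1557/26 ≈ 59.885.
Standard quotas: Red 4.425, Blue 11.606, Green 6.730, Gold 3.240.
Lower quotas: Red 4, Blue 11, Green 6, Gold 3 (sum 24, leaving 2 seats).
Remainders in descending order: Green 0.730, Blue 0.606, Red 0.425, Gold 0.240.
Largest remainders: Green, Blue receive the extra seats.

Red=4, Blue=12, Green=7, Gold=3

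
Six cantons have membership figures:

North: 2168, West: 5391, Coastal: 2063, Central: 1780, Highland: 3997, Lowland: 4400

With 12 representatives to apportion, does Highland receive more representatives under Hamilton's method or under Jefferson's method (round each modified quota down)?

Hamilton

Hamilton: North 1, West 3, Coastal 1, Central 1, Highland 3, Lowland 3.
Jefferson: North 1, West 4, Coastal 1, Central 1, Highland 2, Lowland 3.
Highland gets 3 under Hamilton and 2 under Jefferson.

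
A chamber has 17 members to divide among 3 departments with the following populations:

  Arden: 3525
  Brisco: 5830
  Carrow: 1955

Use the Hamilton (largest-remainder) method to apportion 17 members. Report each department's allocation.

The standard divisor is 11310/17 ≈ 665.294.
Standard quotas: Arden 5.2984, Brisco 8.7630, Carrow 2.9385.
Lower quotas: Arden 5, Brisco 8, Carrow 2 (sum 15, leaving 2 seats).
Remainders in descending order: Carrow 0.9385, Brisco 0.7630, Arden 0.2984.
The surplus seats go to Carrow, Brisco.

Arden 5, Brisco 9, Carrow 3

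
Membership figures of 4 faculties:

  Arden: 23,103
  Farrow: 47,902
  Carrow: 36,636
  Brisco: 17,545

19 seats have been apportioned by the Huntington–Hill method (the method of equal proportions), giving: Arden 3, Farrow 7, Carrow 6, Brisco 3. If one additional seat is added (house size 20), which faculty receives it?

Arden

Priority for the next seat is population ÷ (√(s·(s+1))).
Priorities: Arden 6669.262, Farrow 6401.174, Carrow 5653.058, Brisco 5064.805.
Highest priority: Arden.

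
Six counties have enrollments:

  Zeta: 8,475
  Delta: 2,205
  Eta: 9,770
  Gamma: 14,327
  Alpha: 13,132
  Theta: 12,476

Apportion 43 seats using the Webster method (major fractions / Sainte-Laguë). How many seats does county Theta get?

Standard divisor 60385/43 ≈ 1404.302; standard quotas: Zeta 6.035, Delta 1.570, Eta 6.957, Gamma 10.202, Alpha 9.351, Theta 8.884.
Rounding to the nearest integer gives Zeta 6, Delta 2, Eta 7, Gamma 10, Alpha 9, Theta 9 — total 43, matching the house size, so no adjustment is needed.
Theta receives 9.

9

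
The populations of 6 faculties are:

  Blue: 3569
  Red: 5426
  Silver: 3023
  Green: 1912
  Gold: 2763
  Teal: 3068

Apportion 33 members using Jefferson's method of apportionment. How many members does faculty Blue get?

Standard divisor 19761/33 ≈ 598.818; standard quotas: Blue 5.960, Red 9.061, Silver 5.048, Green 3.193, Gold 4.614, Teal 5.123.
Rounding down gives 5, 9, 5, 3, 4, 5 = 31 seats, so the divisor must be adjusted.
With modified divisor 550: modified quotas Blue 6.489, Red 9.865, Silver 5.496, Green 3.476, Gold 5.024, Teal 5.578.
Rounding down: Blue 6, Red 9, Silver 5, Green 3, Gold 5, Teal 5 (total 33).
Blue receives 6.

6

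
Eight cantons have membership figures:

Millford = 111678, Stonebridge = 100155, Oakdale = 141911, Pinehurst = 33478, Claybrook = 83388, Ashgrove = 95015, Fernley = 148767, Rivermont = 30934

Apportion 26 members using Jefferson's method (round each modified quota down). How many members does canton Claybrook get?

Standard divisor 745326/26 ≈ 28666.385; standard quotas: Millford 3.896, Stonebridge 3.494, Oakdale 4.950, Pinehurst 1.168, Claybrook 2.909, Ashgrove 3.315, Fernley 5.190, Rivermont 1.079.
Rounding down gives 3, 3, 4, 1, 2, 3, 5, 1 = 22 seats, so the divisor must be adjusted.
With modified divisor 24900: modified quotas Millford 4.485, Stonebridge 4.022, Oakdale 5.699, Pinehurst 1.344, Claybrook 3.349, Ashgrove 3.816, Fernley 5.975, Rivermont 1.242.
Rounding down: Millford 4, Stonebridge 4, Oakdale 5, Pinehurst 1, Claybrook 3, Ashgrove 3, Fernley 5, Rivermont 1 (total 26).
Claybrook receives 3.

3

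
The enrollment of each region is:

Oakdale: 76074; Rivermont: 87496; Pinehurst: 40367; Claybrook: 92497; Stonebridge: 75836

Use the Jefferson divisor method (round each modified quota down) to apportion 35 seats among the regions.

Standard divisor 372270/35 ≈ 10636.286; standard quotas: Oakdale 7.152, Rivermont 8.226, Pinehurst 3.795, Claybrook 8.696, Stonebridge 7.130.
Rounding down gives 7, 8, 3, 8, 7 = 33 seats, so the divisor must be adjusted.
With modified divisor 9900: modified quotas Oakdale 7.684, Rivermont 8.838, Pinehurst 4.077, Claybrook 9.343, Stonebridge 7.660.
Rounding down: Oakdale 7, Rivermont 8, Pinehurst 4, Claybrook 9, Stonebridge 7 (total 35).

Oakdale 7, Rivermont 8, Pinehurst 4, Claybrook 9, Stonebridge 7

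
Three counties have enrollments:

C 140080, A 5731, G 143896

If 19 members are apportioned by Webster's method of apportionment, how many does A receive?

0

Standard divisor 289707/19 ≈ 15247.737; standard quotas: C 9.187, A 0.376, G 9.437.
Rounding to the nearest integer gives 9, 0, 9 = 18 seats, so the divisor must be adjusted.
With modified divisor 14900: modified quotas C 9.401, A 0.385, G 9.657.
Rounding to the nearest integer: C 9, A 0, G 10 (total 19).
A receives 0.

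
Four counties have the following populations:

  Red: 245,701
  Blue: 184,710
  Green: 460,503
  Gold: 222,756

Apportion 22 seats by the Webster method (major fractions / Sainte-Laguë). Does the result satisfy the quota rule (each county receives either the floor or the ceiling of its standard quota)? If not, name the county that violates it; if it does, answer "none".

Standard quotas: Red 4.854, Blue 3.649, Green 9.097, Gold 4.400.
Webster allocation: Red 5, Blue 4, Green 9, Gold 4.
Every allocation lies between the lower and upper quota.

none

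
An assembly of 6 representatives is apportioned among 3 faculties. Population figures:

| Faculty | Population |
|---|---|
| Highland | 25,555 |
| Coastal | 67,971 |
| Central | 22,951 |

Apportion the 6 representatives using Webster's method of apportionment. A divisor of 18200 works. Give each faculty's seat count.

With modified divisor 18200: modified quotas Highland 1.404, Coastal 3.735, Central 1.261.
Rounding to the nearest integer: Highland 1, Coastal 4, Central 1 (total 6).

Highland 1, Coastal 4, Central 1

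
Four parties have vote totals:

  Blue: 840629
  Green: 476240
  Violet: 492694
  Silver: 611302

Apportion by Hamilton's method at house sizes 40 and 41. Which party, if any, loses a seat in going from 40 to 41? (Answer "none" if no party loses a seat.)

At 40 seats: Blue 14, Green 8, Violet 8, Silver 10.
At 41 seats: Blue 14, Green 8, Violet 8, Silver 11.
No party's allocation decreased.

none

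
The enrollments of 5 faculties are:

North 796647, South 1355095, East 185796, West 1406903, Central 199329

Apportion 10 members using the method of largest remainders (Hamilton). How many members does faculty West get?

Standard divisor: 3943770 ÷ 10 = 394377.
Standard quotas: North 2.0200, South 3.4360, East 0.4711, West 3.5674, Central 0.5054.
Lower quotas: North 2, South 3, East 0, West 3, Central 0 (sum 8, leaving 2 seats).
Remainders in descending order: West 0.5674, Central 0.5054, East 0.4711, South 0.4360, North 0.0200.
Largest remainders: West, Central receive the extra seats.
West receives 4.

4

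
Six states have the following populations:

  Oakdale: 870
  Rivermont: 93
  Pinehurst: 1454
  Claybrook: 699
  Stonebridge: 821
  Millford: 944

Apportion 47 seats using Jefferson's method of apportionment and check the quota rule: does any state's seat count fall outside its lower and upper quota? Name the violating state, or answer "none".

Standard quotas: Oakdale 8.377, Rivermont 0.896, Pinehurst 14.001, Claybrook 6.731, Stonebridge 7.906, Millford 9.090.
Jefferson allocation: Oakdale 8, Rivermont 0, Pinehurst 15, Claybrook 7, Stonebridge 8, Millford 9.
Every allocation lies between the lower and upper quota.

none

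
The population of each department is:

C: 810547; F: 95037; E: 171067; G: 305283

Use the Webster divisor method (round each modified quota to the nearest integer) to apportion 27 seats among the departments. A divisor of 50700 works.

C: 16, F: 2, E: 3, G: 6

With modified divisor 50700: modified quotas C 15.987, F 1.874, E 3.374, G 6.021.
Rounding to the nearest integer: C 16, F 2, E 3, G 6 (total 27).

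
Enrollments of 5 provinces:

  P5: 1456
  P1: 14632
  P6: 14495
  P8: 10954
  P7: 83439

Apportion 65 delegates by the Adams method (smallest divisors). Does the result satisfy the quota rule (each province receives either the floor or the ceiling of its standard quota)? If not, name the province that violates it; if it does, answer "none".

Standard quotas: P5 0.757, P1 7.610, P6 7.539, P8 5.697, P7 43.397.
Adams allocation: P5 1, P1 8, P6 8, P8 6, P7 42.
P7 has quota 43.397 (lower 43, upper 44) but receives 42 — outside the quota interval.

P7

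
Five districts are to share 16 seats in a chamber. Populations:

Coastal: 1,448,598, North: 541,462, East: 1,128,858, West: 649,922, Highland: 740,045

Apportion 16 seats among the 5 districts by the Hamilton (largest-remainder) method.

Coastal 5; North 2; East 4; West 2; Highland 3

Standard divisor: 4508885 ÷ 16 ≈ 281805.312.
Standard quotas: Coastal 5.1404, North 1.9214, East 4.0058, West 2.3063, Highland 2.6261.
Lower quotas: Coastal 5, North 1, East 4, West 2, Highland 2 (sum 14, leaving 2 seats).
Remainders in descending order: North 0.9214, Highland 0.6261, West 0.3063, Coastal 0.1404, East 0.0058.
The surplus seats go to North, Highland.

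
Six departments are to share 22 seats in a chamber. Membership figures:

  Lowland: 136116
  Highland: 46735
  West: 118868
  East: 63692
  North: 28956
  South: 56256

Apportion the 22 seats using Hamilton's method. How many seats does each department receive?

Lowland 7, Highland 2, West 6, East 3, North 1, South 3

The standard divisor is 450623/22 ≈ 20482.864.
Standard quotas: Lowland 6.6454, Highland 2.2817, West 5.8033, East 3.1095, North 1.4137, South 2.7465.
Lower quotas: Lowland 6, Highland 2, West 5, East 3, North 1, South 2 (sum 19, leaving 3 seats).
Remainders in descending order: West 0.8033, South 0.7465, Lowland 0.6454, North 0.4137, Highland 0.2817, East 0.1095.
Largest remainders: West, South, Lowland receive the extra seats.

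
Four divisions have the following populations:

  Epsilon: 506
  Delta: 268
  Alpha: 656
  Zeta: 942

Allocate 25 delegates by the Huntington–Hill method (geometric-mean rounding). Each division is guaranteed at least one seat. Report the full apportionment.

Epsilon=5, Delta=3, Alpha=7, Zeta=10

With divisor 96: modified quotas Epsilon 5.271, Delta 2.792, Alpha 6.833, Zeta 9.812.
Geometric-mean thresholds: Epsilon √(5·6)=5.477, Delta √(2·3)=2.449, Alpha √(6·7)=6.481, Zeta √(9·10)=9.487.
Each quota rounded against its threshold gives Epsilon 5, Delta 3, Alpha 7, Zeta 10 (total 25).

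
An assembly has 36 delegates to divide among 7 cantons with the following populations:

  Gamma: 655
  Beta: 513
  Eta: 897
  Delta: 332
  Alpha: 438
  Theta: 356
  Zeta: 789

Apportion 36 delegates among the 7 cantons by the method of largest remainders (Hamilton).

The standard divisor is 3980/36 ≈ 110.556.
Standard quotas: Gamma 5.925, Beta 4.640, Eta 8.114, Delta 3.003, Alpha 3.962, Theta 3.220, Zeta 7.137.
Lower quotas: Gamma 5, Beta 4, Eta 8, Delta 3, Alpha 3, Theta 3, Zeta 7 (sum 33, leaving 3 seats).
Remainders in descending order: Alpha 0.962, Gamma 0.925, Beta 0.640, Theta 0.220, Zeta 0.137, Eta 0.114, Delta 0.003.
The surplus seats go to Alpha, Gamma, Beta.

Gamma=6, Beta=5, Eta=8, Delta=3, Alpha=4, Theta=3, Zeta=7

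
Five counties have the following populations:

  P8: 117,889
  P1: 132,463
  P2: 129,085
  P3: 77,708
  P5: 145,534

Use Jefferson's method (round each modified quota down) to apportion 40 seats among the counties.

P8: 8, P1: 9, P2: 8, P3: 5, P5: 10

Standard divisor 602679/40 ≈ 15066.975; standard quotas: P8 7.824, P1 8.792, P2 8.567, P3 5.158, P5 9.659.
Rounding down gives 7, 8, 8, 5, 9 = 37 seats, so the divisor must be adjusted.
With modified divisor 14400: modified quotas P8 8.187, P1 9.199, P2 8.964, P3 5.396, P5 10.107.
Rounding down: P8 8, P1 9, P2 8, P3 5, P5 10 (total 40).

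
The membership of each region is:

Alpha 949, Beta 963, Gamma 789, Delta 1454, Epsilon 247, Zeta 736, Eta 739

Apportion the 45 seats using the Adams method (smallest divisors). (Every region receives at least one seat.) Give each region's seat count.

Alpha 7, Beta 7, Gamma 6, Delta 11, Epsilon 2, Zeta 6, Eta 6

Standard divisor 5877/45 ≈ 130.6; standard quotas: Alpha 7.266, Beta 7.374, Gamma 6.041, Delta 11.133, Epsilon 1.891, Zeta 5.636, Eta 5.658.
Rounding up gives 8, 8, 7, 12, 2, 6, 6 = 49 seats, so the divisor must be adjusted.
With modified divisor 140: modified quotas Alpha 6.779, Beta 6.879, Gamma 5.636, Delta 10.386, Epsilon 1.764, Zeta 5.257, Eta 5.279.
Rounding up: Alpha 7, Beta 7, Gamma 6, Delta 11, Epsilon 2, Zeta 6, Eta 6 (total 45).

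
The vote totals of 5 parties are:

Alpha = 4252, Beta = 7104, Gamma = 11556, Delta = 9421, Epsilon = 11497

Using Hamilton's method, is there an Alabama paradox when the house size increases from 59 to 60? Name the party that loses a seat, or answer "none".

Beta

At 59 seats: Alpha 6, Beta 10, Gamma 15, Delta 13, Epsilon 15.
At 60 seats: Alpha 6, Beta 9, Gamma 16, Delta 13, Epsilon 16.
Beta drops from 10 to 9.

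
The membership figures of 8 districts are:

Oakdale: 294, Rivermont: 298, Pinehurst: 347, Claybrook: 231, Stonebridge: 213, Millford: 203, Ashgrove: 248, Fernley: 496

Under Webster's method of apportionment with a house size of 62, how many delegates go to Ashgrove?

Standard divisor 2330/62 ≈ 37.581; standard quotas: Oakdale 7.823, Rivermont 7.930, Pinehurst 9.233, Claybrook 6.147, Stonebridge 5.668, Millford 5.402, Ashgrove 6.599, Fernley 13.198.
Rounding to the nearest integer gives Oakdale 8, Rivermont 8, Pinehurst 9, Claybrook 6, Stonebridge 6, Millford 5, Ashgrove 7, Fernley 13 — total 62, matching the house size, so no adjustment is needed.
Ashgrove receives 7.

7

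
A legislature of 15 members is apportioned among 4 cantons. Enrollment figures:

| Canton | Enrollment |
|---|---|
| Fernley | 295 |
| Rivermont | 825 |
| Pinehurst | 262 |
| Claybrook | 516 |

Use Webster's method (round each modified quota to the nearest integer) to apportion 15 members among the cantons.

Standard divisor 1898/15 ≈ 126.533; standard quotas: Fernley 2.331, Rivermont 6.520, Pinehurst 2.071, Claybrook 4.078.
Rounding to the nearest integer gives Fernley 2, Rivermont 7, Pinehurst 2, Claybrook 4 — total 15, matching the house size, so no adjustment is needed.

Fernley=2, Rivermont=7, Pinehurst=2, Claybrook=4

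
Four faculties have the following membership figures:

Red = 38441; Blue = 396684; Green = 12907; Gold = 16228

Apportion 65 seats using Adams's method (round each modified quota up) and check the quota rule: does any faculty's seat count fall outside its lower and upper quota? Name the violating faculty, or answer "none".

Blue

Standard quotas: Red 5.382, Blue 55.539, Green 1.807, Gold 2.272.
Adams allocation: Red 6, Blue 54, Green 2, Gold 3.
Blue has quota 55.539 (lower 55, upper 56) but receives 54 — outside the quota interval.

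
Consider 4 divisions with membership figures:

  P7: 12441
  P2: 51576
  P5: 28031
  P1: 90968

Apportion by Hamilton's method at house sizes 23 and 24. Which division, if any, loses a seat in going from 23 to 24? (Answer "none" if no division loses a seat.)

P7

At 23 seats: P7 2, P2 6, P5 4, P1 11.
At 24 seats: P7 1, P2 7, P5 4, P1 12.
P7 drops from 2 to 1.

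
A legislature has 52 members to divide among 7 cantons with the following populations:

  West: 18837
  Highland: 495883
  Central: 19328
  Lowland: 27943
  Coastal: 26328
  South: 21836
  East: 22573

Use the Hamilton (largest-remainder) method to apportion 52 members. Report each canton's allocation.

West 1, Highland 41, Central 2, Lowland 2, Coastal 2, South 2, East 2

Standard divisor: 632728 ÷ 52 ≈ 12167.846.
Standard quotas: West 1.5481, Highland 40.7536, Central 1.5884, Lowland 2.2965, Coastal 2.1637, South 1.7946, East 1.8551.
Lower quotas: West 1, Highland 40, Central 1, Lowland 2, Coastal 2, South 1, East 1 (sum 48, leaving 4 seats).
Remainders in descending order: East 0.8551, South 0.7946, Highland 0.7536, Central 0.5884, West 0.5481, Lowland 0.2965, Coastal 0.1637.
The surplus seats go to East, South, Highland, Central.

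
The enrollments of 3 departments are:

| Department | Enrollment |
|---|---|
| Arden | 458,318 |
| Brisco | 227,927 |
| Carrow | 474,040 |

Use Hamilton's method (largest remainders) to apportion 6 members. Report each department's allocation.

Arden 2, Brisco 1, Carrow 3

Standard divisor: 1160285 ÷ 6 ≈ 193380.833.
Standard quotas: Arden 2.3700, Brisco 1.1786, Carrow 2.4513.
Lower quotas: Arden 2, Brisco 1, Carrow 2 (sum 5, leaving 1 seat).
Remainders in descending order: Carrow 0.4513, Arden 0.3700, Brisco 0.1786.
Largest remainder: Carrow receives the extra seat.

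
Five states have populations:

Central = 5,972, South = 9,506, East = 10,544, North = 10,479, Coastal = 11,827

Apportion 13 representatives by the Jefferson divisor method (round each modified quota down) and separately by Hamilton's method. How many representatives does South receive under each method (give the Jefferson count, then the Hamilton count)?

3 and 2

Jefferson: Central 1, South 3, East 3, North 3, Coastal 3.
Hamilton: Central 2, South 2, East 3, North 3, Coastal 3.
South gets 3 under Jefferson and 2 under Hamilton.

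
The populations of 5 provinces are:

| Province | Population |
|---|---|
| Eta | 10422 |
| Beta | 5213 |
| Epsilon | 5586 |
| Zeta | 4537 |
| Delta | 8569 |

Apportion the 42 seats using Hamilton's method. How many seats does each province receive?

Standard divisor: 34327 ÷ 42 ≈ 817.31.
Standard quotas: Eta 12.7516, Beta 6.3782, Epsilon 6.8346, Zeta 5.5511, Delta 10.4844.
Lower quotas: Eta 12, Beta 6, Epsilon 6, Zeta 5, Delta 10 (sum 39, leaving 3 seats).
Remainders in descending order: Epsilon 0.8346, Eta 0.7516, Zeta 0.5511, Delta 0.4844, Beta 0.3782.
The surplus seats go to Epsilon, Eta, Zeta.

Eta 13, Beta 6, Epsilon 7, Zeta 6, Delta 10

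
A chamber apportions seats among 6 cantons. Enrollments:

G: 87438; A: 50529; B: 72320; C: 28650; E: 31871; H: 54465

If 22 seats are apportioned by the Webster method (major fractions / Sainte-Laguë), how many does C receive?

Standard divisor 325273/22 ≈ 14785.136; standard quotas: G 5.914, A 3.418, B 4.891, C 1.938, E 2.156, H 3.684.
Rounding to the nearest integer gives G 6, A 3, B 5, C 2, E 2, H 4 — total 22, matching the house size, so no adjustment is needed.
C receives 2.

2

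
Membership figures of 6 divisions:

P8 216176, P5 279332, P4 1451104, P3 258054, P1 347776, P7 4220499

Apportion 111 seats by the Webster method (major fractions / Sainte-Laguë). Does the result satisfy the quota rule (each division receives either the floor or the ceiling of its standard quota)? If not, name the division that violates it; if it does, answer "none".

P7

Standard quotas: P8 3.543, P5 4.578, P4 23.782, P3 4.229, P1 5.700, P7 69.169.
Webster allocation: P8 4, P5 5, P4 24, P3 4, P1 6, P7 68.
P7 has quota 69.169 (lower 69, upper 70) but receives 68 — outside the quota interval.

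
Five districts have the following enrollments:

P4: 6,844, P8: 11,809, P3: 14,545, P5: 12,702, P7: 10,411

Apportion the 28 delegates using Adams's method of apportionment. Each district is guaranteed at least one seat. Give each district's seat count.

Standard divisor 56311/28 ≈ 2011.107; standard quotas: P4 3.403, P8 5.872, P3 7.232, P5 6.316, P7 5.177.
Rounding up gives 4, 6, 8, 7, 6 = 31 seats, so the divisor must be adjusted.
With modified divisor 2200: modified quotas P4 3.111, P8 5.368, P3 6.611, P5 5.774, P7 4.732.
Rounding up: P4 4, P8 6, P3 7, P5 6, P7 5 (total 28).

P4 4, P8 6, P3 7, P5 6, P7 5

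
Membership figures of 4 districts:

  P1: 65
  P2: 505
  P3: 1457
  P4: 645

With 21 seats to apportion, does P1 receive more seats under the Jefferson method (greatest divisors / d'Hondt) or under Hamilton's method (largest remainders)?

Hamilton

Jefferson: P1 0, P2 4, P3 12, P4 5.
Hamilton: P1 1, P2 4, P3 11, P4 5.
P1 gets 0 under Jefferson and 1 under Hamilton.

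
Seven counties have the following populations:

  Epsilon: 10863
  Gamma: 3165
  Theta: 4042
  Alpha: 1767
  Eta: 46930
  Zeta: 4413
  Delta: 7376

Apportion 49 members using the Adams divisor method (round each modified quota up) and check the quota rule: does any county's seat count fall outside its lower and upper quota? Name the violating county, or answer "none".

Standard quotas: Epsilon 6.776, Gamma 1.974, Theta 2.521, Alpha 1.102, Eta 29.273, Zeta 2.753, Delta 4.601.
Adams allocation: Epsilon 7, Gamma 2, Theta 3, Alpha 2, Eta 27, Zeta 3, Delta 5.
Eta has quota 29.273 (lower 29, upper 30) but receives 27 — outside the quota interval.

Eta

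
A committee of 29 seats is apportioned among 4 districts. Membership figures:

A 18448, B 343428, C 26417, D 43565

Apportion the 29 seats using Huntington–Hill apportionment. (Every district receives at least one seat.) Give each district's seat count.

With divisor 14942: modified quotas A 1.235, B 22.984, C 1.768, D 2.916.
Geometric-mean thresholds: A √(1·2)=1.414, B √(22·23)=22.494, C √(1·2)=1.414, D √(2·3)=2.449.
Each quota rounded against its threshold gives A 1, B 23, C 2, D 3 (total 29).

A 1, B 23, C 2, D 3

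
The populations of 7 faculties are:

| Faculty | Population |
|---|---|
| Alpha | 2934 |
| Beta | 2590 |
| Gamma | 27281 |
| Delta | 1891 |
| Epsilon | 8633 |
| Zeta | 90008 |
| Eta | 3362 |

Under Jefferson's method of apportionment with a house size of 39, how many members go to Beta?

0

Standard divisor 136699/39 ≈ 3505.103; standard quotas: Alpha 0.837, Beta 0.739, Gamma 7.783, Delta 0.539, Epsilon 2.463, Zeta 25.679, Eta 0.959.
Rounding down gives 0, 0, 7, 0, 2, 25, 0 = 34 seats, so the divisor must be adjusted.
With modified divisor 3200: modified quotas Alpha 0.917, Beta 0.809, Gamma 8.525, Delta 0.591, Epsilon 2.698, Zeta 28.128, Eta 1.051.
Rounding down: Alpha 0, Beta 0, Gamma 8, Delta 0, Epsilon 2, Zeta 28, Eta 1 (total 39).
Beta receives 0.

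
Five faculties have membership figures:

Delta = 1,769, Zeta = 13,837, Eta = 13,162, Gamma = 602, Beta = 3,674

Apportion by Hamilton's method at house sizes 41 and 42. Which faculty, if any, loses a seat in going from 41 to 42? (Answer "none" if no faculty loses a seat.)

At 41 seats: Delta 2, Zeta 17, Eta 16, Gamma 1, Beta 5.
At 42 seats: Delta 2, Zeta 17, Eta 17, Gamma 1, Beta 5.
No faculty's allocation decreased.

none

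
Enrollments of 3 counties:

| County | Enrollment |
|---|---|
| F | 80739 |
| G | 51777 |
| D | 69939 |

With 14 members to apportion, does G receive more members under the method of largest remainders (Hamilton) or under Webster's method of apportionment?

Hamilton: F 6, G 3, D 5.
Webster: F 5, G 4, D 5.
G gets 3 under Hamilton and 4 under Webster.

Webster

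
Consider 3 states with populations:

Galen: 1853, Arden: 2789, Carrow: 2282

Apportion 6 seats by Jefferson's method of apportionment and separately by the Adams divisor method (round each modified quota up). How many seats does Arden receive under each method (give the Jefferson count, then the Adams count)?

Jefferson: Galen 1, Arden 3, Carrow 2.
Adams: Galen 2, Arden 2, Carrow 2.
Arden gets 3 under Jefferson and 2 under Adams.

3 and 2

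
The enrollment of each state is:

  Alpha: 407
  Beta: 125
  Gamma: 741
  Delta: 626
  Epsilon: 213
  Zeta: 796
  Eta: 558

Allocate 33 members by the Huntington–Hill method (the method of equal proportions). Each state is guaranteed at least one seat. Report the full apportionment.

Alpha 4, Beta 1, Gamma 7, Delta 6, Epsilon 2, Zeta 8, Eta 5

With divisor 104: modified quotas Alpha 3.913, Beta 1.202, Gamma 7.125, Delta 6.019, Epsilon 2.048, Zeta 7.654, Eta 5.365.
Geometric-mean thresholds: Alpha √(3·4)=3.464, Beta √(1·2)=1.414, Gamma √(7·8)=7.483, Delta √(6·7)=6.481, Epsilon √(2·3)=2.449, Zeta √(7·8)=7.483, Eta √(5·6)=5.477.
Each quota rounded against its threshold gives Alpha 4, Beta 1, Gamma 7, Delta 6, Epsilon 2, Zeta 8, Eta 5 (total 33).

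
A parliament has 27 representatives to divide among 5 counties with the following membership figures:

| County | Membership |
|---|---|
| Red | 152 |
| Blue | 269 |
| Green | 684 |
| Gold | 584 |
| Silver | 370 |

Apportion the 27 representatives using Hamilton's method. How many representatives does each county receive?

Red 2; Blue 3; Green 9; Gold 8; Silver 5

Total 2059; standard divisor 2059/27 ≈ 76.259.
Standard quotas: Red 1.993, Blue 3.527, Green 8.969, Gold 7.658, Silver 4.852.
Lower quotas: Red 1, Blue 3, Green 8, Gold 7, Silver 4 (sum 23, leaving 4 seats).
Remainders in descending order: Red 0.993, Green 0.969, Silver 0.852, Gold 0.658, Blue 0.527.
Largest remainders: Red, Green, Silver, Gold receive the extra seats.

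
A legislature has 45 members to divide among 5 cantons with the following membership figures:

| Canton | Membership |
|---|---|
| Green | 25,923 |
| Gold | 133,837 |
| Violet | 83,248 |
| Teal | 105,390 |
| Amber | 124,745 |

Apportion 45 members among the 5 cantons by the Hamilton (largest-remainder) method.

Standard divisor: 473143 ÷ 45 ≈ 10514.289.
Standard quotas: Green 2.4655, Gold 12.7291, Violet 7.9176, Teal 10.0235, Amber 11.8643.
Lower quotas: Green 2, Gold 12, Violet 7, Teal 10, Amber 11 (sum 42, leaving 3 seats).
Remainders in descending order: Violet 0.9176, Amber 0.8643, Gold 0.7291, Green 0.4655, Teal 0.0235.
Largest remainders: Violet, Amber, Gold receive the extra seats.

Green 2; Gold 13; Violet 8; Teal 10; Amber 12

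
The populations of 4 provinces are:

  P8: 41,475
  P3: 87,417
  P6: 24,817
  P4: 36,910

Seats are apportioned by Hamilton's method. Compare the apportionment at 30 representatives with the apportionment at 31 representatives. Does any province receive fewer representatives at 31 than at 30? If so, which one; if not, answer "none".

none

At 30 seats: P8 6, P3 14, P6 4, P4 6.
At 31 seats: P8 7, P3 14, P6 4, P4 6.
No province's allocation decreased.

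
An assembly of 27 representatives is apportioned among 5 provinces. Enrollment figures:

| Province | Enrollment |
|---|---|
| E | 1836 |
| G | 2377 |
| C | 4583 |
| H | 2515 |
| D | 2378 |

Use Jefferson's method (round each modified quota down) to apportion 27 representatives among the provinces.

Standard divisor 13689/27 ≈ 507; standard quotas: E 3.621, G 4.688, C 9.039, H 4.961, D 4.690.
Rounding down gives 3, 4, 9, 4, 4 = 24 seats, so the divisor must be adjusted.
With modified divisor 470: modified quotas E 3.906, G 5.057, C 9.751, H 5.351, D 5.060.
Rounding down: E 3, G 5, C 9, H 5, D 5 (total 27).

E 3; G 5; C 9; H 5; D 5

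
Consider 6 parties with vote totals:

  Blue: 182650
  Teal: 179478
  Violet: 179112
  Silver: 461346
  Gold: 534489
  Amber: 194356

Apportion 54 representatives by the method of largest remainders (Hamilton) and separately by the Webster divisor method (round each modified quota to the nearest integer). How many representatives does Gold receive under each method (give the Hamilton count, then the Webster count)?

Hamilton: Blue 6, Teal 6, Violet 5, Silver 14, Gold 17, Amber 6.
Webster: Blue 6, Teal 6, Violet 6, Silver 14, Gold 16, Amber 6.
Gold gets 17 under Hamilton and 16 under Webster.

17 and 16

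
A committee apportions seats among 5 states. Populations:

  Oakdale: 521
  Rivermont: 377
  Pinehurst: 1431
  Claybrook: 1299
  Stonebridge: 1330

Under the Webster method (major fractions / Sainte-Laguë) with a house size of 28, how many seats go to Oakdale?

Standard divisor 4958/28 ≈ 177.071; standard quotas: Oakdale 2.942, Rivermont 2.129, Pinehurst 8.081, Claybrook 7.336, Stonebridge 7.511.
Rounding to the nearest integer gives Oakdale 3, Rivermont 2, Pinehurst 8, Claybrook 7, Stonebridge 8 — total 28, matching the house size, so no adjustment is needed.
Oakdale receives 3.

3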